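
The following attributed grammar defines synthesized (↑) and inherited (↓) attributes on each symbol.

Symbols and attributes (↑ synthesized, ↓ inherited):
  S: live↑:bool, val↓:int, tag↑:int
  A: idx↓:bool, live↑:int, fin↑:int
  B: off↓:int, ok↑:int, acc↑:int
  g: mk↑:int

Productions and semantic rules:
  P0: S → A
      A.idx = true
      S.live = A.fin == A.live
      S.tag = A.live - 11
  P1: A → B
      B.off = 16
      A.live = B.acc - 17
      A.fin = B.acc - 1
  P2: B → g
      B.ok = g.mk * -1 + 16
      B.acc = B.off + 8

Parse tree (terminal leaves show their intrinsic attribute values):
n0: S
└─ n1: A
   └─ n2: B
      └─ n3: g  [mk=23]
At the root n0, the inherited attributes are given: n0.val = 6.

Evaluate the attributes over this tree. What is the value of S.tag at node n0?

-4

1. n0.val = 6  [given at root]
2. n1.idx = true  [true]
3. n2.off = 16  [16]
4. n3.mk = 23  [terminal]
5. n2.ok = -7  [g.mk * -1 + 16]
6. n2.acc = 24  [B.off + 8]
7. n1.live = 7  [B.acc - 17]
8. n1.fin = 23  [B.acc - 1]
9. n0.live = false  [A.fin == A.live]
10. n0.tag = -4  [A.live - 11]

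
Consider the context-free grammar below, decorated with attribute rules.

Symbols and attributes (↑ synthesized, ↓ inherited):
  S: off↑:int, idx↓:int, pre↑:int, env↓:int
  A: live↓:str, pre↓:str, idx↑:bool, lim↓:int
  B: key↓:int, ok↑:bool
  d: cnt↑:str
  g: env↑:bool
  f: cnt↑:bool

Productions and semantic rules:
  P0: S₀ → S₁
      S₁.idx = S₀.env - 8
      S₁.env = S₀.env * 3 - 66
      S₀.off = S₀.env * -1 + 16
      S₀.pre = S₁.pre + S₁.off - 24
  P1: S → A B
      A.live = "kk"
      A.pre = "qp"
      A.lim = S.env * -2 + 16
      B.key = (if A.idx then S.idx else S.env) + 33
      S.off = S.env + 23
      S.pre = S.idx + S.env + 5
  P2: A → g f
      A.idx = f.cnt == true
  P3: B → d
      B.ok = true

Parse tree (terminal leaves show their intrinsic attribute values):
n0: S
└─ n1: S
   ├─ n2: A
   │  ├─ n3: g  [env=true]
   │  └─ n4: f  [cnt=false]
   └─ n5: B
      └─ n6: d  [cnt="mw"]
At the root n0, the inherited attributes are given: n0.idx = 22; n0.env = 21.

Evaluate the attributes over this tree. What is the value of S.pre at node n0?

1. n0.idx = 22  [given at root]
2. n0.env = 21  [given at root]
3. n1.idx = 13  [S₀.env - 8]
4. n1.env = -3  [S₀.env * 3 - 66]
5. n2.live = "kk"  ["kk"]
6. n2.pre = "qp"  ["qp"]
7. n2.lim = 22  [S.env * -2 + 16]
8. n3.env = true  [terminal]
9. n4.cnt = false  [terminal]
10. n2.idx = false  [f.cnt == true]
11. n5.key = 30  [(if A.idx then S.idx else S.env) + 33]
12. n6.cnt = "mw"  [terminal]
13. n5.ok = true  [true]
14. n1.off = 20  [S.env + 23]
15. n1.pre = 15  [S.idx + S.env + 5]
16. n0.off = -5  [S₀.env * -1 + 16]
17. n0.pre = 11  [S₁.pre + S₁.off - 24]

11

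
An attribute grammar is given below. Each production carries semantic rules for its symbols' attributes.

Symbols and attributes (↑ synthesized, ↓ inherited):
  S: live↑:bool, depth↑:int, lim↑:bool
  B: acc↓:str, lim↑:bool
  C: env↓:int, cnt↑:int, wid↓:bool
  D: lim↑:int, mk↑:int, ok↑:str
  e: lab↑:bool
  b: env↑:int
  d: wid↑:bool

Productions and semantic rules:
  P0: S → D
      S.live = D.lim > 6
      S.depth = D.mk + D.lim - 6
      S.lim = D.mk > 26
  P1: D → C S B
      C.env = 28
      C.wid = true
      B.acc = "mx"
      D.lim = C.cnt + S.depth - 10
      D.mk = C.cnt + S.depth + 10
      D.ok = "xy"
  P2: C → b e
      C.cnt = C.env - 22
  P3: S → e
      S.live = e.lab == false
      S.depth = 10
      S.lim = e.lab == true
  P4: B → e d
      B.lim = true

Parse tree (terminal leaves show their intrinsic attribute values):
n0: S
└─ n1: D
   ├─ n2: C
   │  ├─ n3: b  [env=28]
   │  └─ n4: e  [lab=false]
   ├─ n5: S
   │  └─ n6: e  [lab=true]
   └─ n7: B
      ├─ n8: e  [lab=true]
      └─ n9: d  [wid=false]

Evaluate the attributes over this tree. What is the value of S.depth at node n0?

26

1. n2.env = 28  [28]
2. n2.wid = true  [true]
3. n3.env = 28  [terminal]
4. n4.lab = false  [terminal]
5. n2.cnt = 6  [C.env - 22]
6. n6.lab = true  [terminal]
7. n5.live = false  [e.lab == false]
8. n5.depth = 10  [10]
9. n5.lim = true  [e.lab == true]
10. n7.acc = "mx"  ["mx"]
11. n8.lab = true  [terminal]
12. n9.wid = false  [terminal]
13. n7.lim = true  [true]
14. n1.lim = 6  [C.cnt + S.depth - 10]
15. n1.mk = 26  [C.cnt + S.depth + 10]
16. n1.ok = "xy"  ["xy"]
17. n0.live = false  [D.lim > 6]
18. n0.depth = 26  [D.mk + D.lim - 6]
19. n0.lim = false  [D.mk > 26]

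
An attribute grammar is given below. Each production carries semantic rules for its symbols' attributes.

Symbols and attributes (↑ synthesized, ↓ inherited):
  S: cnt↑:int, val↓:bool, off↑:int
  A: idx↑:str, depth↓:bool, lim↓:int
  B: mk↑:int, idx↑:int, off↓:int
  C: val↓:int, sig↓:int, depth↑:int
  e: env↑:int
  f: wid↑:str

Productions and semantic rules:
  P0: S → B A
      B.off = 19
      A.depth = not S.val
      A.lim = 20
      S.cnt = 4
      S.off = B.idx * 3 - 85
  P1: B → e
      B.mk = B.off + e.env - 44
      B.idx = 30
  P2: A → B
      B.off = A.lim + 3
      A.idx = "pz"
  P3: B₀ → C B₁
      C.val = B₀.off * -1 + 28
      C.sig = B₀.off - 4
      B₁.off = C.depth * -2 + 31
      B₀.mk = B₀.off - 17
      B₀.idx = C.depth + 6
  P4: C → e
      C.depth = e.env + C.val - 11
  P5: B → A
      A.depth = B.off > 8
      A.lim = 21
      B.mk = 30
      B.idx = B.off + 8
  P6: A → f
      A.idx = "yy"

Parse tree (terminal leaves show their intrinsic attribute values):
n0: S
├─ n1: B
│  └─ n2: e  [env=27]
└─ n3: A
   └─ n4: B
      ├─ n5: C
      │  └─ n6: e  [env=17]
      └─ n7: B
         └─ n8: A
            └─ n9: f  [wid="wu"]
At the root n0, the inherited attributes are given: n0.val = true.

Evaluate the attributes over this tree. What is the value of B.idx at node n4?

1. n0.val = true  [given at root]
2. n1.off = 19  [19]
3. n2.env = 27  [terminal]
4. n1.mk = 2  [B.off + e.env - 44]
5. n1.idx = 30  [30]
6. n3.depth = false  [not S.val]
7. n3.lim = 20  [20]
8. n4.off = 23  [A.lim + 3]
9. n5.val = 5  [B₀.off * -1 + 28]
10. n5.sig = 19  [B₀.off - 4]
11. n6.env = 17  [terminal]
12. n5.depth = 11  [e.env + C.val - 11]
13. n7.off = 9  [C.depth * -2 + 31]
14. n8.depth = true  [B.off > 8]
15. n8.lim = 21  [21]
16. n9.wid = "wu"  [terminal]
17. n8.idx = "yy"  ["yy"]
18. n7.mk = 30  [30]
19. n7.idx = 17  [B.off + 8]
20. n4.mk = 6  [B₀.off - 17]
21. n4.idx = 17  [C.depth + 6]
22. n3.idx = "pz"  ["pz"]
23. n0.cnt = 4  [4]
24. n0.off = 5  [B.idx * 3 - 85]

17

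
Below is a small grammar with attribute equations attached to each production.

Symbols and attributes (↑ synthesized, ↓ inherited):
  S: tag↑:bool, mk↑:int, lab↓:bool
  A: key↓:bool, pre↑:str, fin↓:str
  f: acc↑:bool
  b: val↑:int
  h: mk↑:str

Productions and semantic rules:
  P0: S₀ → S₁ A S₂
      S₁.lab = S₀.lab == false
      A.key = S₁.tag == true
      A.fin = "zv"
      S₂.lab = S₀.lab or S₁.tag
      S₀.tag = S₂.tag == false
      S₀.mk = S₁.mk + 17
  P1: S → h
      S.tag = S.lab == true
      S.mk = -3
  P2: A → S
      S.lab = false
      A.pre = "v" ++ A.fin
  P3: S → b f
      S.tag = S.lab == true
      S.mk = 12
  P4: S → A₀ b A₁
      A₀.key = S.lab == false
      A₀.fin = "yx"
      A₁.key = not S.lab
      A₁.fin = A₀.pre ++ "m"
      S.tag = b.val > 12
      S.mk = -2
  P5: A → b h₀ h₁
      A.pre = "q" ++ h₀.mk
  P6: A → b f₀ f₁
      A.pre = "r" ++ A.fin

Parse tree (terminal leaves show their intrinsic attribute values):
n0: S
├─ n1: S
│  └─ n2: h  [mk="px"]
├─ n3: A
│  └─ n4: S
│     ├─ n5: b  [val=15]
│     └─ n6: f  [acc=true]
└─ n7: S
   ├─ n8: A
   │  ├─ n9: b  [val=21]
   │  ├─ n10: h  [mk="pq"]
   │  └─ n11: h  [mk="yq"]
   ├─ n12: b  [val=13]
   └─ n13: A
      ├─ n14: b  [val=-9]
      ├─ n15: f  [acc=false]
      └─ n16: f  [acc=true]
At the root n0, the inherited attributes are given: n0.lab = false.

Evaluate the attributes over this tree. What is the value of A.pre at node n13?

1. n0.lab = false  [given at root]
2. n1.lab = true  [S₀.lab == false]
3. n2.mk = "px"  [terminal]
4. n1.tag = true  [S.lab == true]
5. n1.mk = -3  [-3]
6. n3.key = true  [S₁.tag == true]
7. n3.fin = "zv"  ["zv"]
8. n4.lab = false  [false]
9. n5.val = 15  [terminal]
10. n6.acc = true  [terminal]
11. n4.tag = false  [S.lab == true]
12. n4.mk = 12  [12]
13. n3.pre = "vzv"  ["v" ++ A.fin]
14. n7.lab = true  [S₀.lab or S₁.tag]
15. n8.key = false  [S.lab == false]
16. n8.fin = "yx"  ["yx"]
17. n9.val = 21  [terminal]
18. n10.mk = "pq"  [terminal]
19. n11.mk = "yq"  [terminal]
20. n8.pre = "qpq"  ["q" ++ h₀.mk]
21. n12.val = 13  [terminal]
22. n13.key = false  [not S.lab]
23. n13.fin = "qpqm"  [A₀.pre ++ "m"]
24. n14.val = -9  [terminal]
25. n15.acc = false  [terminal]
26. n16.acc = true  [terminal]
27. n13.pre = "rqpqm"  ["r" ++ A.fin]
28. n7.tag = true  [b.val > 12]
29. n7.mk = -2  [-2]
30. n0.tag = false  [S₂.tag == false]
31. n0.mk = 14  [S₁.mk + 17]

"rqpqm"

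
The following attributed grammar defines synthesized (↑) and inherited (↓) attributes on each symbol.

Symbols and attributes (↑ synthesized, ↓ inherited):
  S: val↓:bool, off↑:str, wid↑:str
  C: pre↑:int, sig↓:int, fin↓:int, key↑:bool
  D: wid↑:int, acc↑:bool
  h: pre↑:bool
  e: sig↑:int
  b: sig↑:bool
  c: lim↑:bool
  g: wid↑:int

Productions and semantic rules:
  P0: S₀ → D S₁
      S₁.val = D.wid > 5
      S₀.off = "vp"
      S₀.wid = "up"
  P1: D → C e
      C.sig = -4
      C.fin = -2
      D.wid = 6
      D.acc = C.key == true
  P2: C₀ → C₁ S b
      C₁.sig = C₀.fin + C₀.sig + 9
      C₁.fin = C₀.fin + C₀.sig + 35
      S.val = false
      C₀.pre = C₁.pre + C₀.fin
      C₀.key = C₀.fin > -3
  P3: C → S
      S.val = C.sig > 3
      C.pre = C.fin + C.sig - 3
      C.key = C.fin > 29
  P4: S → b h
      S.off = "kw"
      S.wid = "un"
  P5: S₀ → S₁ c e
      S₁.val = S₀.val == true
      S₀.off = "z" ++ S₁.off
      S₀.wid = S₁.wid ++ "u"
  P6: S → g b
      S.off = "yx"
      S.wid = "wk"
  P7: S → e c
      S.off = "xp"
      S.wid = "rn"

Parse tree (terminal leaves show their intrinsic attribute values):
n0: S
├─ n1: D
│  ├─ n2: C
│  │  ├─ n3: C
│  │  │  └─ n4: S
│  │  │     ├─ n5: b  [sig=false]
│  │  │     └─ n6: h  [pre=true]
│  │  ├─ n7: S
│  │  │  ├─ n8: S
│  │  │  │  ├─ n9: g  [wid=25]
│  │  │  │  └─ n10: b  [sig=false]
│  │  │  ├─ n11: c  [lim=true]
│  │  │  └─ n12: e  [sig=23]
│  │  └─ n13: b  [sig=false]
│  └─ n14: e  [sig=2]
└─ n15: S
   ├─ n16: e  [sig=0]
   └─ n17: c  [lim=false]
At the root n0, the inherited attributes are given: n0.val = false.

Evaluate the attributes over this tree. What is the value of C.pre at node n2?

27

1. n0.val = false  [given at root]
2. n2.sig = -4  [-4]
3. n2.fin = -2  [-2]
4. n3.sig = 3  [C₀.fin + C₀.sig + 9]
5. n3.fin = 29  [C₀.fin + C₀.sig + 35]
6. n4.val = false  [C.sig > 3]
7. n5.sig = false  [terminal]
8. n6.pre = true  [terminal]
9. n4.off = "kw"  ["kw"]
10. n4.wid = "un"  ["un"]
11. n3.pre = 29  [C.fin + C.sig - 3]
12. n3.key = false  [C.fin > 29]
13. n7.val = false  [false]
14. n8.val = false  [S₀.val == true]
15. n9.wid = 25  [terminal]
16. n10.sig = false  [terminal]
17. n8.off = "yx"  ["yx"]
18. n8.wid = "wk"  ["wk"]
19. n11.lim = true  [terminal]
20. n12.sig = 23  [terminal]
21. n7.off = "zyx"  ["z" ++ S₁.off]
22. n7.wid = "wku"  [S₁.wid ++ "u"]
23. n13.sig = false  [terminal]
24. n2.pre = 27  [C₁.pre + C₀.fin]
25. n2.key = true  [C₀.fin > -3]
26. n14.sig = 2  [terminal]
27. n1.wid = 6  [6]
28. n1.acc = true  [C.key == true]
29. n15.val = true  [D.wid > 5]
30. n16.sig = 0  [terminal]
31. n17.lim = false  [terminal]
32. n15.off = "xp"  ["xp"]
33. n15.wid = "rn"  ["rn"]
34. n0.off = "vp"  ["vp"]
35. n0.wid = "up"  ["up"]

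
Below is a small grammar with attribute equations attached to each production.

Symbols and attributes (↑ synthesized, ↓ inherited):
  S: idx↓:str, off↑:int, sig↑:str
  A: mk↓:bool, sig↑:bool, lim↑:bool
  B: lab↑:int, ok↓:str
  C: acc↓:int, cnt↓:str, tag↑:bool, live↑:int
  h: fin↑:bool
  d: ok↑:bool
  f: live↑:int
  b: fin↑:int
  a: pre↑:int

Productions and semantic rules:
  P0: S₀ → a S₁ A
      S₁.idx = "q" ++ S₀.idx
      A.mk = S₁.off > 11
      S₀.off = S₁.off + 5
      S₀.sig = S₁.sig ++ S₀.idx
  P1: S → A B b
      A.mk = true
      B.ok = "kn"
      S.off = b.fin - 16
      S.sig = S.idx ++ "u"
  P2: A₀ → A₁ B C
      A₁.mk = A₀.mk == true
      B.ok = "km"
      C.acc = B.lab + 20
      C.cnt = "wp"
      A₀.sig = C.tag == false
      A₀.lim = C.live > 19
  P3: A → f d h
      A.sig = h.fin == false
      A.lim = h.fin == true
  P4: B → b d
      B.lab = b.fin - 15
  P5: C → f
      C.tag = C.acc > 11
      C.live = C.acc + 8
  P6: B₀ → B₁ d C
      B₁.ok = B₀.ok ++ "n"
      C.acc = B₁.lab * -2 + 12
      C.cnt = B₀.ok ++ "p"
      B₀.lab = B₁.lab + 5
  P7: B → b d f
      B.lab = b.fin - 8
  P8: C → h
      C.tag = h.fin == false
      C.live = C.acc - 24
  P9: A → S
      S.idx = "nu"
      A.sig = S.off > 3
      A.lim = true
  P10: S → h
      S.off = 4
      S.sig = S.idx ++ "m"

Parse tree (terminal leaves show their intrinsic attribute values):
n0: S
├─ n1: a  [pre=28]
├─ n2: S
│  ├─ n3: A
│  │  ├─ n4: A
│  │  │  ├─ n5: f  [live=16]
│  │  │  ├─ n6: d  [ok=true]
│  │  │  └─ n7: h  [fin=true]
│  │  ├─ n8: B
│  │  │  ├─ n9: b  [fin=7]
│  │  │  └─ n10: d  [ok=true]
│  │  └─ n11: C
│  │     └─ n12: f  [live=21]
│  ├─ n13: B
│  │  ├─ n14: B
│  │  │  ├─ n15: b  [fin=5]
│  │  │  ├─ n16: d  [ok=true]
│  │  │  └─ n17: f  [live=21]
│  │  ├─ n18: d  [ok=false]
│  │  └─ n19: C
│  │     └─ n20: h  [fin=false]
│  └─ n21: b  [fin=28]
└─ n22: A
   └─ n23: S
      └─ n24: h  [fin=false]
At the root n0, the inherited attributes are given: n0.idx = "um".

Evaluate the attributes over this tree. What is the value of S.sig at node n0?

1. n0.idx = "um"  [given at root]
2. n1.pre = 28  [terminal]
3. n2.idx = "qum"  ["q" ++ S₀.idx]
4. n3.mk = true  [true]
5. n4.mk = true  [A₀.mk == true]
6. n5.live = 16  [terminal]
7. n6.ok = true  [terminal]
8. n7.fin = true  [terminal]
9. n4.sig = false  [h.fin == false]
10. n4.lim = true  [h.fin == true]
11. n8.ok = "km"  ["km"]
12. n9.fin = 7  [terminal]
13. n10.ok = true  [terminal]
14. n8.lab = -8  [b.fin - 15]
15. n11.acc = 12  [B.lab + 20]
16. n11.cnt = "wp"  ["wp"]
17. n12.live = 21  [terminal]
18. n11.tag = true  [C.acc > 11]
19. n11.live = 20  [C.acc + 8]
20. n3.sig = false  [C.tag == false]
21. n3.lim = true  [C.live > 19]
22. n13.ok = "kn"  ["kn"]
23. n14.ok = "knn"  [B₀.ok ++ "n"]
24. n15.fin = 5  [terminal]
25. n16.ok = true  [terminal]
26. n17.live = 21  [terminal]
27. n14.lab = -3  [b.fin - 8]
28. n18.ok = false  [terminal]
29. n19.acc = 18  [B₁.lab * -2 + 12]
30. n19.cnt = "knp"  [B₀.ok ++ "p"]
31. n20.fin = false  [terminal]
32. n19.tag = true  [h.fin == false]
33. n19.live = -6  [C.acc - 24]
34. n13.lab = 2  [B₁.lab + 5]
35. n21.fin = 28  [terminal]
36. n2.off = 12  [b.fin - 16]
37. n2.sig = "qumu"  [S.idx ++ "u"]
38. n22.mk = true  [S₁.off > 11]
39. n23.idx = "nu"  ["nu"]
40. n24.fin = false  [terminal]
41. n23.off = 4  [4]
42. n23.sig = "num"  [S.idx ++ "m"]
43. n22.sig = true  [S.off > 3]
44. n22.lim = true  [true]
45. n0.off = 17  [S₁.off + 5]
46. n0.sig = "qumuum"  [S₁.sig ++ S₀.idx]

"qumuum"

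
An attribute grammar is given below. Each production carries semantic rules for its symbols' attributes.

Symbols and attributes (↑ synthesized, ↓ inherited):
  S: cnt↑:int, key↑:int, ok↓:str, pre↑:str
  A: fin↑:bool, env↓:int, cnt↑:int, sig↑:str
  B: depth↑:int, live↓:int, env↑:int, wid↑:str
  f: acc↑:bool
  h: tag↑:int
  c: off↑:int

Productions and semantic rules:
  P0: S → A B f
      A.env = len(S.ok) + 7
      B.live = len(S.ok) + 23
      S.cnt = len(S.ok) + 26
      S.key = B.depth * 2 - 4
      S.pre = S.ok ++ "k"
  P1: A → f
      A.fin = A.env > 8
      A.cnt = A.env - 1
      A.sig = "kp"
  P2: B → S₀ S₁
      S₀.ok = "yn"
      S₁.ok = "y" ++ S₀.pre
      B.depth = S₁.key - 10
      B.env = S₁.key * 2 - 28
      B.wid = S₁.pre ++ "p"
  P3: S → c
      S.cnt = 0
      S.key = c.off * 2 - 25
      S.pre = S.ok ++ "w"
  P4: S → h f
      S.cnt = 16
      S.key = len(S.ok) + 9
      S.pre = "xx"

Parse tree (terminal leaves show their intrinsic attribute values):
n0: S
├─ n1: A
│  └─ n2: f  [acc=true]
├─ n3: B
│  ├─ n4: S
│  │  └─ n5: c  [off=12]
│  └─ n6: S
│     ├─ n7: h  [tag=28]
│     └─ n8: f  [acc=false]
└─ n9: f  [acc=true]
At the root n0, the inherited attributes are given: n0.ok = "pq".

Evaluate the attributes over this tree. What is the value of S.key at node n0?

2

1. n0.ok = "pq"  [given at root]
2. n1.env = 9  [len(S.ok) + 7]
3. n2.acc = true  [terminal]
4. n1.fin = true  [A.env > 8]
5. n1.cnt = 8  [A.env - 1]
6. n1.sig = "kp"  ["kp"]
7. n3.live = 25  [len(S.ok) + 23]
8. n4.ok = "yn"  ["yn"]
9. n5.off = 12  [terminal]
10. n4.cnt = 0  [0]
11. n4.key = -1  [c.off * 2 - 25]
12. n4.pre = "ynw"  [S.ok ++ "w"]
13. n6.ok = "yynw"  ["y" ++ S₀.pre]
14. n7.tag = 28  [terminal]
15. n8.acc = false  [terminal]
16. n6.cnt = 16  [16]
17. n6.key = 13  [len(S.ok) + 9]
18. n6.pre = "xx"  ["xx"]
19. n3.depth = 3  [S₁.key - 10]
20. n3.env = -2  [S₁.key * 2 - 28]
21. n3.wid = "xxp"  [S₁.pre ++ "p"]
22. n9.acc = true  [terminal]
23. n0.cnt = 28  [len(S.ok) + 26]
24. n0.key = 2  [B.depth * 2 - 4]
25. n0.pre = "pqk"  [S.ok ++ "k"]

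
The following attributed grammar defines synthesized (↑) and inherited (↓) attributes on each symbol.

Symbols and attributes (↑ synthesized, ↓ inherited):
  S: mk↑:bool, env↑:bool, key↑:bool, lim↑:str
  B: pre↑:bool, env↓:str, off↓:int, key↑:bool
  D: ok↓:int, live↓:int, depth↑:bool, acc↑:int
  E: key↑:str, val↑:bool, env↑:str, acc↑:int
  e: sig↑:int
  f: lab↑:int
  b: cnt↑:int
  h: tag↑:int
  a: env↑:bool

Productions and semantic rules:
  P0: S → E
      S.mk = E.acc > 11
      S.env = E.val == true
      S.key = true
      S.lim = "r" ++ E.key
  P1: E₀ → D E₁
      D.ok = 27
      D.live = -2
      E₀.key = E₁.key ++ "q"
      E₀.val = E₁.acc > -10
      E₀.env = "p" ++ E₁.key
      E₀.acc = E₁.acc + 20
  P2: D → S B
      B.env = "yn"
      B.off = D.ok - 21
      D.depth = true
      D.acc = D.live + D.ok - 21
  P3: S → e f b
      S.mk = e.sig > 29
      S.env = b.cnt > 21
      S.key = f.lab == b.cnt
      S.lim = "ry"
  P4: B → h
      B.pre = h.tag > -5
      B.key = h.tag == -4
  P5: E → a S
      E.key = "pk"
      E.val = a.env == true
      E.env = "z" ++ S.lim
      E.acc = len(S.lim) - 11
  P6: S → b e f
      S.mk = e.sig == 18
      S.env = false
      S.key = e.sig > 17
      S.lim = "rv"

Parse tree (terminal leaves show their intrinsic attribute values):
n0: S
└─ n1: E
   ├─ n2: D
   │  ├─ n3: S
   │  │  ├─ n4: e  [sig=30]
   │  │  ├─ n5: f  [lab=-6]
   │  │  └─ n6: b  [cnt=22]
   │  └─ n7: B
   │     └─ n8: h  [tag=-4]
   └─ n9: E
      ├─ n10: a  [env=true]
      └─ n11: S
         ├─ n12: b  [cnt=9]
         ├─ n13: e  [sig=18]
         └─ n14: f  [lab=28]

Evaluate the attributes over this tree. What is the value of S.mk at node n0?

1. n2.ok = 27  [27]
2. n2.live = -2  [-2]
3. n4.sig = 30  [terminal]
4. n5.lab = -6  [terminal]
5. n6.cnt = 22  [terminal]
6. n3.mk = true  [e.sig > 29]
7. n3.env = true  [b.cnt > 21]
8. n3.key = false  [f.lab == b.cnt]
9. n3.lim = "ry"  ["ry"]
10. n7.env = "yn"  ["yn"]
11. n7.off = 6  [D.ok - 21]
12. n8.tag = -4  [terminal]
13. n7.pre = true  [h.tag > -5]
14. n7.key = true  [h.tag == -4]
15. n2.depth = true  [true]
16. n2.acc = 4  [D.live + D.ok - 21]
17. n10.env = true  [terminal]
18. n12.cnt = 9  [terminal]
19. n13.sig = 18  [terminal]
20. n14.lab = 28  [terminal]
21. n11.mk = true  [e.sig == 18]
22. n11.env = false  [false]
23. n11.key = true  [e.sig > 17]
24. n11.lim = "rv"  ["rv"]
25. n9.key = "pk"  ["pk"]
26. n9.val = true  [a.env == true]
27. n9.env = "zrv"  ["z" ++ S.lim]
28. n9.acc = -9  [len(S.lim) - 11]
29. n1.key = "pkq"  [E₁.key ++ "q"]
30. n1.val = true  [E₁.acc > -10]
31. n1.env = "ppk"  ["p" ++ E₁.key]
32. n1.acc = 11  [E₁.acc + 20]
33. n0.mk = false  [E.acc > 11]
34. n0.env = true  [E.val == true]
35. n0.key = true  [true]
36. n0.lim = "rpkq"  ["r" ++ E.key]

false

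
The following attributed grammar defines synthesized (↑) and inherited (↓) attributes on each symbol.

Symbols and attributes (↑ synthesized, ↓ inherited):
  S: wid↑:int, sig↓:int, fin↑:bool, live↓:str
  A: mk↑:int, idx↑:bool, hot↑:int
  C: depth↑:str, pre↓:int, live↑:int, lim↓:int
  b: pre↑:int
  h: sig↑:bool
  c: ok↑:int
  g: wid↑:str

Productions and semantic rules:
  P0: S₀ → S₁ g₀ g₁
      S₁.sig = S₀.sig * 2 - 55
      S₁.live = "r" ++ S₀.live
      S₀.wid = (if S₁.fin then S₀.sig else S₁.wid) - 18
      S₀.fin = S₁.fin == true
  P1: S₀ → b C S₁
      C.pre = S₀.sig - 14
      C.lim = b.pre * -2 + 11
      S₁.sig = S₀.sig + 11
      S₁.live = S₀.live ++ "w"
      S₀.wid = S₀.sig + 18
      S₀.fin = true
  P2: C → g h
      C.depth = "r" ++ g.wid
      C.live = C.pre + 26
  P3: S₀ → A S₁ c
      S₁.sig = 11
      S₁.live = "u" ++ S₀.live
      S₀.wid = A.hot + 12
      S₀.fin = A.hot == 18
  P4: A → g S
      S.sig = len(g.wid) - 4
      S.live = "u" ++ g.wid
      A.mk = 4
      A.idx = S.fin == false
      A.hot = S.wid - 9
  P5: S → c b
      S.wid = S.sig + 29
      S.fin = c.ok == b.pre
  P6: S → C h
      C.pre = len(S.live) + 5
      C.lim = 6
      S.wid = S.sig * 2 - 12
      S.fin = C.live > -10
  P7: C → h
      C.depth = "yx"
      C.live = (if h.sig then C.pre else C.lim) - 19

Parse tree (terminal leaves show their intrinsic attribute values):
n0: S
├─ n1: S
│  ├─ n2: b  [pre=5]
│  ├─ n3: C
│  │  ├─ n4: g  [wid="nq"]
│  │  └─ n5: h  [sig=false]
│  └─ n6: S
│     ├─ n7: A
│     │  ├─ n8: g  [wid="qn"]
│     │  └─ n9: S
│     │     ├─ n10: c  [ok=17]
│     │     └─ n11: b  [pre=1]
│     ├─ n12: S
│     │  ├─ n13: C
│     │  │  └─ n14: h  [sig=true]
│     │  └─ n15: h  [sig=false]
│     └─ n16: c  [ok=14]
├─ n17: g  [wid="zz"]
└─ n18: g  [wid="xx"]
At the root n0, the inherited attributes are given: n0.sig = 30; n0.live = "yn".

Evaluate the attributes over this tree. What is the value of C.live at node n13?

-9

1. n0.sig = 30  [given at root]
2. n0.live = "yn"  [given at root]
3. n1.sig = 5  [S₀.sig * 2 - 55]
4. n1.live = "ryn"  ["r" ++ S₀.live]
5. n2.pre = 5  [terminal]
6. n3.pre = -9  [S₀.sig - 14]
7. n3.lim = 1  [b.pre * -2 + 11]
8. n4.wid = "nq"  [terminal]
9. n5.sig = false  [terminal]
10. n3.depth = "rnq"  ["r" ++ g.wid]
11. n3.live = 17  [C.pre + 26]
12. n6.sig = 16  [S₀.sig + 11]
13. n6.live = "rynw"  [S₀.live ++ "w"]
14. n8.wid = "qn"  [terminal]
15. n9.sig = -2  [len(g.wid) - 4]
16. n9.live = "uqn"  ["u" ++ g.wid]
17. n10.ok = 17  [terminal]
18. n11.pre = 1  [terminal]
19. n9.wid = 27  [S.sig + 29]
20. n9.fin = false  [c.ok == b.pre]
21. n7.mk = 4  [4]
22. n7.idx = true  [S.fin == false]
23. n7.hot = 18  [S.wid - 9]
24. n12.sig = 11  [11]
25. n12.live = "urynw"  ["u" ++ S₀.live]
26. n13.pre = 10  [len(S.live) + 5]
27. n13.lim = 6  [6]
28. n14.sig = true  [terminal]
29. n13.depth = "yx"  ["yx"]
30. n13.live = -9  [(if h.sig then C.pre else C.lim) - 19]
31. n15.sig = false  [terminal]
32. n12.wid = 10  [S.sig * 2 - 12]
33. n12.fin = true  [C.live > -10]
34. n16.ok = 14  [terminal]
35. n6.wid = 30  [A.hot + 12]
36. n6.fin = true  [A.hot == 18]
37. n1.wid = 23  [S₀.sig + 18]
38. n1.fin = true  [true]
39. n17.wid = "zz"  [terminal]
40. n18.wid = "xx"  [terminal]
41. n0.wid = 12  [(if S₁.fin then S₀.sig else S₁.wid) - 18]
42. n0.fin = true  [S₁.fin == true]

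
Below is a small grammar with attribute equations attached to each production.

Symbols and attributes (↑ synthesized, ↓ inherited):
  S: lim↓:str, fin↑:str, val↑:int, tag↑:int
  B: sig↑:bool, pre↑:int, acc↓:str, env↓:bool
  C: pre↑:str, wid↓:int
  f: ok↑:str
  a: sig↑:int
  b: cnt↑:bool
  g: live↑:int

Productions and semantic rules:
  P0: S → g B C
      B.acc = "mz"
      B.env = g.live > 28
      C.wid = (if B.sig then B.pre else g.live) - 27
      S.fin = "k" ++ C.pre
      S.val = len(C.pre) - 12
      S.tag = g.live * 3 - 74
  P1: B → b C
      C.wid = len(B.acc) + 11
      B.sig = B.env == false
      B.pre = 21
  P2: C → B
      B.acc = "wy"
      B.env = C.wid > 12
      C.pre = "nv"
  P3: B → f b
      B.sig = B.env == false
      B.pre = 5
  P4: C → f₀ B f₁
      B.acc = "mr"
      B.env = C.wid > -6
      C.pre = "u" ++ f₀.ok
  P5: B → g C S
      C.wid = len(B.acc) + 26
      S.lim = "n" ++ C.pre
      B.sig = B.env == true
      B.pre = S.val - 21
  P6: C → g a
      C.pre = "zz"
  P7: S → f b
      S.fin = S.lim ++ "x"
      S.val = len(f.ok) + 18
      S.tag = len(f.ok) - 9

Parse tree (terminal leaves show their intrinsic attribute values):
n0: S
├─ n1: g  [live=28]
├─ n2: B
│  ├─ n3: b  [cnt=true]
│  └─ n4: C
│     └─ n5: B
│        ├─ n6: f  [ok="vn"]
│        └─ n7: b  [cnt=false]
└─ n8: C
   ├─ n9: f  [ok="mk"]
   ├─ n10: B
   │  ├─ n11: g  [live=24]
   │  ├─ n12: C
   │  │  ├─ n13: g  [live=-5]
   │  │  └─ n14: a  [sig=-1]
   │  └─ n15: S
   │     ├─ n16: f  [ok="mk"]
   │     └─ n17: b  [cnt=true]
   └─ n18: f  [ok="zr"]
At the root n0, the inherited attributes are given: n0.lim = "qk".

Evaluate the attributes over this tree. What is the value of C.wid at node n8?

1. n0.lim = "qk"  [given at root]
2. n1.live = 28  [terminal]
3. n2.acc = "mz"  ["mz"]
4. n2.env = false  [g.live > 28]
5. n3.cnt = true  [terminal]
6. n4.wid = 13  [len(B.acc) + 11]
7. n5.acc = "wy"  ["wy"]
8. n5.env = true  [C.wid > 12]
9. n6.ok = "vn"  [terminal]
10. n7.cnt = false  [terminal]
11. n5.sig = false  [B.env == false]
12. n5.pre = 5  [5]
13. n4.pre = "nv"  ["nv"]
14. n2.sig = true  [B.env == false]
15. n2.pre = 21  [21]
16. n8.wid = -6  [(if B.sig then B.pre else g.live) - 27]
17. n9.ok = "mk"  [terminal]
18. n10.acc = "mr"  ["mr"]
19. n10.env = false  [C.wid > -6]
20. n11.live = 24  [terminal]
21. n12.wid = 28  [len(B.acc) + 26]
22. n13.live = -5  [terminal]
23. n14.sig = -1  [terminal]
24. n12.pre = "zz"  ["zz"]
25. n15.lim = "nzz"  ["n" ++ C.pre]
26. n16.ok = "mk"  [terminal]
27. n17.cnt = true  [terminal]
28. n15.fin = "nzzx"  [S.lim ++ "x"]
29. n15.val = 20  [len(f.ok) + 18]
30. n15.tag = -7  [len(f.ok) - 9]
31. n10.sig = false  [B.env == true]
32. n10.pre = -1  [S.val - 21]
33. n18.ok = "zr"  [terminal]
34. n8.pre = "umk"  ["u" ++ f₀.ok]
35. n0.fin = "kumk"  ["k" ++ C.pre]
36. n0.val = -9  [len(C.pre) - 12]
37. n0.tag = 10  [g.live * 3 - 74]

-6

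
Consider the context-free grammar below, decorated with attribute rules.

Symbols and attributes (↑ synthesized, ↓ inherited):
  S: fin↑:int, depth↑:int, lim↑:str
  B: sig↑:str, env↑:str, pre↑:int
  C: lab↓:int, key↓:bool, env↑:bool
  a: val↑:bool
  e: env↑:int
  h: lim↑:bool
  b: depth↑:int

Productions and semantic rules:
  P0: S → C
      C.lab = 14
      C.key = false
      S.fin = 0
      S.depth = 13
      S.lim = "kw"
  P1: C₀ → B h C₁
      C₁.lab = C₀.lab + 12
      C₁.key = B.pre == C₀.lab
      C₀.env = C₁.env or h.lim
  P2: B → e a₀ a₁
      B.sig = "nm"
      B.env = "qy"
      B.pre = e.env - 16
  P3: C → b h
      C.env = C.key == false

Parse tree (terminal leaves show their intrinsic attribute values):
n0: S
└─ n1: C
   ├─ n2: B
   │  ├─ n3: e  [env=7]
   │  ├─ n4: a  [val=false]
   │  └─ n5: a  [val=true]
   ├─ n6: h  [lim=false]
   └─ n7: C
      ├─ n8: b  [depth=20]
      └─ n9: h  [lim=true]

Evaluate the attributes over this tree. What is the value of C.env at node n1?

true

1. n1.lab = 14  [14]
2. n1.key = false  [false]
3. n3.env = 7  [terminal]
4. n4.val = false  [terminal]
5. n5.val = true  [terminal]
6. n2.sig = "nm"  ["nm"]
7. n2.env = "qy"  ["qy"]
8. n2.pre = -9  [e.env - 16]
9. n6.lim = false  [terminal]
10. n7.lab = 26  [C₀.lab + 12]
11. n7.key = false  [B.pre == C₀.lab]
12. n8.depth = 20  [terminal]
13. n9.lim = true  [terminal]
14. n7.env = true  [C.key == false]
15. n1.env = true  [C₁.env or h.lim]
16. n0.fin = 0  [0]
17. n0.depth = 13  [13]
18. n0.lim = "kw"  ["kw"]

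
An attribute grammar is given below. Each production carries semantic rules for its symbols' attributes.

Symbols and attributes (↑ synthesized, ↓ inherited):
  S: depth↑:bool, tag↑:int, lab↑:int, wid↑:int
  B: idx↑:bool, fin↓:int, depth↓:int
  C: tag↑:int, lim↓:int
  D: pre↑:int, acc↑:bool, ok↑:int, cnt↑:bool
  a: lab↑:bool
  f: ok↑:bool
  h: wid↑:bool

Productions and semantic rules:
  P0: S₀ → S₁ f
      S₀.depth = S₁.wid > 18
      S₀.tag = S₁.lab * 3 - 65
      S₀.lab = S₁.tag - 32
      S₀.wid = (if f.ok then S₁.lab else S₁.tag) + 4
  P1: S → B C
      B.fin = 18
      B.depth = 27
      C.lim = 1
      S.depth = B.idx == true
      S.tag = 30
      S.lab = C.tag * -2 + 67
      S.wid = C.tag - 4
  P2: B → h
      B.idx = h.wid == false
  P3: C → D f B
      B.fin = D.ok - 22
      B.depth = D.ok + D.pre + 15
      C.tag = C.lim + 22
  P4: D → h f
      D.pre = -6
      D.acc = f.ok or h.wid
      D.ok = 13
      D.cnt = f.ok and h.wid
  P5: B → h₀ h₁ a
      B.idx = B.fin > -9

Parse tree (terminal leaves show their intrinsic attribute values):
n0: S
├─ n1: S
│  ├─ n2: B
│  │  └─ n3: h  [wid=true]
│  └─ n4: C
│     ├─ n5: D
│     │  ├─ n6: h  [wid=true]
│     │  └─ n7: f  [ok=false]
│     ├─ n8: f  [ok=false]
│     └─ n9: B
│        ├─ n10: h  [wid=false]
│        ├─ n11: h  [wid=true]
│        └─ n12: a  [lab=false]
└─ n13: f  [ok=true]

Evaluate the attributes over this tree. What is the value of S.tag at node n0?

1. n2.fin = 18  [18]
2. n2.depth = 27  [27]
3. n3.wid = true  [terminal]
4. n2.idx = false  [h.wid == false]
5. n4.lim = 1  [1]
6. n6.wid = true  [terminal]
7. n7.ok = false  [terminal]
8. n5.pre = -6  [-6]
9. n5.acc = true  [f.ok or h.wid]
10. n5.ok = 13  [13]
11. n5.cnt = false  [f.ok and h.wid]
12. n8.ok = false  [terminal]
13. n9.fin = -9  [D.ok - 22]
14. n9.depth = 22  [D.ok + D.pre + 15]
15. n10.wid = false  [terminal]
16. n11.wid = true  [terminal]
17. n12.lab = false  [terminal]
18. n9.idx = false  [B.fin > -9]
19. n4.tag = 23  [C.lim + 22]
20. n1.depth = false  [B.idx == true]
21. n1.tag = 30  [30]
22. n1.lab = 21  [C.tag * -2 + 67]
23. n1.wid = 19  [C.tag - 4]
24. n13.ok = true  [terminal]
25. n0.depth = true  [S₁.wid > 18]
26. n0.tag = -2  [S₁.lab * 3 - 65]
27. n0.lab = -2  [S₁.tag - 32]
28. n0.wid = 25  [(if f.ok then S₁.lab else S₁.tag) + 4]

-2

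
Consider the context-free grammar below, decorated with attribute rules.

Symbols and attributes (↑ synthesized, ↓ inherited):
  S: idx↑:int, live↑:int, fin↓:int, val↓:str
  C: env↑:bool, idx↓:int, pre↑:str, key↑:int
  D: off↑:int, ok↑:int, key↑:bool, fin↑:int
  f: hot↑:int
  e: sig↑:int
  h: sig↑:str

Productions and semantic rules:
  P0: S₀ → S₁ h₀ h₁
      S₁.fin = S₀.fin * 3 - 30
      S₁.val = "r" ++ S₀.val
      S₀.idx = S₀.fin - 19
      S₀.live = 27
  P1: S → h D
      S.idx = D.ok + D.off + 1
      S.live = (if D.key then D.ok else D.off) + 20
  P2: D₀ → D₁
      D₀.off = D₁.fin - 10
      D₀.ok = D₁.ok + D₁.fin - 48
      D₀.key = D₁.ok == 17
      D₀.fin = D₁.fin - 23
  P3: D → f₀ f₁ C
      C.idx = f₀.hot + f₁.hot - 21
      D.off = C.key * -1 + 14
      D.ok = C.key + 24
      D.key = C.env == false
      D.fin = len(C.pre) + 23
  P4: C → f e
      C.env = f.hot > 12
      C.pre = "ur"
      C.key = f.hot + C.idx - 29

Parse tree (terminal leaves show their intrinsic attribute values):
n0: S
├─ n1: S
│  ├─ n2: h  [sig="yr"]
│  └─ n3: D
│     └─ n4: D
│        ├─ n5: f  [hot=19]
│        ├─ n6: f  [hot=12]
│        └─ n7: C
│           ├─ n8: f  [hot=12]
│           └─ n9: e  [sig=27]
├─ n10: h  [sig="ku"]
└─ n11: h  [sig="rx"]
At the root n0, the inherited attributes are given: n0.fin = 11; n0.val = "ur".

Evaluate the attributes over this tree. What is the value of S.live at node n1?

1. n0.fin = 11  [given at root]
2. n0.val = "ur"  [given at root]
3. n1.fin = 3  [S₀.fin * 3 - 30]
4. n1.val = "rur"  ["r" ++ S₀.val]
5. n2.sig = "yr"  [terminal]
6. n5.hot = 19  [terminal]
7. n6.hot = 12  [terminal]
8. n7.idx = 10  [f₀.hot + f₁.hot - 21]
9. n8.hot = 12  [terminal]
10. n9.sig = 27  [terminal]
11. n7.env = false  [f.hot > 12]
12. n7.pre = "ur"  ["ur"]
13. n7.key = -7  [f.hot + C.idx - 29]
14. n4.off = 21  [C.key * -1 + 14]
15. n4.ok = 17  [C.key + 24]
16. n4.key = true  [C.env == false]
17. n4.fin = 25  [len(C.pre) + 23]
18. n3.off = 15  [D₁.fin - 10]
19. n3.ok = -6  [D₁.ok + D₁.fin - 48]
20. n3.key = true  [D₁.ok == 17]
21. n3.fin = 2  [D₁.fin - 23]
22. n1.idx = 10  [D.ok + D.off + 1]
23. n1.live = 14  [(if D.key then D.ok else D.off) + 20]
24. n10.sig = "ku"  [terminal]
25. n11.sig = "rx"  [terminal]
26. n0.idx = -8  [S₀.fin - 19]
27. n0.live = 27  [27]

14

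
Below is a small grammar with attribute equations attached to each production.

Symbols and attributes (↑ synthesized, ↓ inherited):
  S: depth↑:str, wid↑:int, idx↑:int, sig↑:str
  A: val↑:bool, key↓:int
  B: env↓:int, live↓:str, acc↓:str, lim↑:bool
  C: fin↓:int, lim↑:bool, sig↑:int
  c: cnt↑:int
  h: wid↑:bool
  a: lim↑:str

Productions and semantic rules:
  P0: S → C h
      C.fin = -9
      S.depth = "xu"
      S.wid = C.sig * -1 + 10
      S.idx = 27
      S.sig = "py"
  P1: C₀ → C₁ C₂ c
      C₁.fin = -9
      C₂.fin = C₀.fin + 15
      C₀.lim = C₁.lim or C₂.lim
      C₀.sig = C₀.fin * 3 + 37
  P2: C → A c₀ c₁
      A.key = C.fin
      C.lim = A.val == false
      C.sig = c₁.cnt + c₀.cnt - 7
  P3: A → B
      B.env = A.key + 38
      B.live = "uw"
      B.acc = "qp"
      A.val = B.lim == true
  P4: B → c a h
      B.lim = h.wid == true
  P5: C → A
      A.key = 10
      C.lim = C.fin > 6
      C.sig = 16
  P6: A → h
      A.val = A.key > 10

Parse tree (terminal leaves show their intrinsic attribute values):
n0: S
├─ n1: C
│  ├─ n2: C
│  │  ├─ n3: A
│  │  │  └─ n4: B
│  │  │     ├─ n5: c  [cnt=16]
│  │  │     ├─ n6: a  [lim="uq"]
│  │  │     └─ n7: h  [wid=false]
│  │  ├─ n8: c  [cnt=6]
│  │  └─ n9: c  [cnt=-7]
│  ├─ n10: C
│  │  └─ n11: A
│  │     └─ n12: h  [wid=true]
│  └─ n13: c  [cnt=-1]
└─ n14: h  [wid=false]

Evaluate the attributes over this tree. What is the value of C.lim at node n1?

true

1. n1.fin = -9  [-9]
2. n2.fin = -9  [-9]
3. n3.key = -9  [C.fin]
4. n4.env = 29  [A.key + 38]
5. n4.live = "uw"  ["uw"]
6. n4.acc = "qp"  ["qp"]
7. n5.cnt = 16  [terminal]
8. n6.lim = "uq"  [terminal]
9. n7.wid = false  [terminal]
10. n4.lim = false  [h.wid == true]
11. n3.val = false  [B.lim == true]
12. n8.cnt = 6  [terminal]
13. n9.cnt = -7  [terminal]
14. n2.lim = true  [A.val == false]
15. n2.sig = -8  [c₁.cnt + c₀.cnt - 7]
16. n10.fin = 6  [C₀.fin + 15]
17. n11.key = 10  [10]
18. n12.wid = true  [terminal]
19. n11.val = false  [A.key > 10]
20. n10.lim = false  [C.fin > 6]
21. n10.sig = 16  [16]
22. n13.cnt = -1  [terminal]
23. n1.lim = true  [C₁.lim or C₂.lim]
24. n1.sig = 10  [C₀.fin * 3 + 37]
25. n14.wid = false  [terminal]
26. n0.depth = "xu"  ["xu"]
27. n0.wid = 0  [C.sig * -1 + 10]
28. n0.idx = 27  [27]
29. n0.sig = "py"  ["py"]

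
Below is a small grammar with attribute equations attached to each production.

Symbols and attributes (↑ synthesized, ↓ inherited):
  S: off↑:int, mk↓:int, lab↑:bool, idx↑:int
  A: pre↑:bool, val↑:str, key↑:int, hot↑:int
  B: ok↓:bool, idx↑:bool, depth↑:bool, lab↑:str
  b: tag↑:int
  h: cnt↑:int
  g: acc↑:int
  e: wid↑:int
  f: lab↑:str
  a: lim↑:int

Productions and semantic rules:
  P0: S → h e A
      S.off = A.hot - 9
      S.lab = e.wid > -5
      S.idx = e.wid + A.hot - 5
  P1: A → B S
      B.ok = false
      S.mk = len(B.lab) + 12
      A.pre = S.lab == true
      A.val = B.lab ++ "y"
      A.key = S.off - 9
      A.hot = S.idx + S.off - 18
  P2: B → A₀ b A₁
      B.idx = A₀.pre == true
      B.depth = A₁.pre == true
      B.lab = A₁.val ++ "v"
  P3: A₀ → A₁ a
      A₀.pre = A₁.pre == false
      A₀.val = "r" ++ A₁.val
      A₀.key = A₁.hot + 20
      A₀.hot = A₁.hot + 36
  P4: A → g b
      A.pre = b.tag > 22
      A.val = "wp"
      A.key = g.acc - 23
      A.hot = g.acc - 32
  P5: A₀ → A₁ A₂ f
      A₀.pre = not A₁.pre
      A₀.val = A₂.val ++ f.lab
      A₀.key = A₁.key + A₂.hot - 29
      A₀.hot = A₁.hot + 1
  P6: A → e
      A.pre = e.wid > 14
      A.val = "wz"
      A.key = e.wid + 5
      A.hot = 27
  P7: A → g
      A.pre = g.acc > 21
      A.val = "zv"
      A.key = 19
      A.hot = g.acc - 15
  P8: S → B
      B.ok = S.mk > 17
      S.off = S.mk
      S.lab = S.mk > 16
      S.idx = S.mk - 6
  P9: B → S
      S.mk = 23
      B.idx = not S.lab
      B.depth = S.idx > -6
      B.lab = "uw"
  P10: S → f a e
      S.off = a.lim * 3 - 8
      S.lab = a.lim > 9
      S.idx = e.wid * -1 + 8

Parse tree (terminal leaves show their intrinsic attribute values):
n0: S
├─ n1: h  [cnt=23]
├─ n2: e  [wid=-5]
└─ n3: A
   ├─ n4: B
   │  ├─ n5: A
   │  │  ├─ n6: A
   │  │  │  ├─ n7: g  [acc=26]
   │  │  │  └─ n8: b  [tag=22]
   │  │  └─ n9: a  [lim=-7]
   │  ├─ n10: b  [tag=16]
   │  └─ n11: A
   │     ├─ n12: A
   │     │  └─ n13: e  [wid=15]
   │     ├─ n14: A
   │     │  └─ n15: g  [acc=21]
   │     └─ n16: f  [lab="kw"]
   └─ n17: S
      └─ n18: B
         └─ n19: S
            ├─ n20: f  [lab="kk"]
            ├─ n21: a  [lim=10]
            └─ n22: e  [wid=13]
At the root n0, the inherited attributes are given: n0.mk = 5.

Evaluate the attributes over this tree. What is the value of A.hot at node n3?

1. n0.mk = 5  [given at root]
2. n1.cnt = 23  [terminal]
3. n2.wid = -5  [terminal]
4. n4.ok = false  [false]
5. n7.acc = 26  [terminal]
6. n8.tag = 22  [terminal]
7. n6.pre = false  [b.tag > 22]
8. n6.val = "wp"  ["wp"]
9. n6.key = 3  [g.acc - 23]
10. n6.hot = -6  [g.acc - 32]
11. n9.lim = -7  [terminal]
12. n5.pre = true  [A₁.pre == false]
13. n5.val = "rwp"  ["r" ++ A₁.val]
14. n5.key = 14  [A₁.hot + 20]
15. n5.hot = 30  [A₁.hot + 36]
16. n10.tag = 16  [terminal]
17. n13.wid = 15  [terminal]
18. n12.pre = true  [e.wid > 14]
19. n12.val = "wz"  ["wz"]
20. n12.key = 20  [e.wid + 5]
21. n12.hot = 27  [27]
22. n15.acc = 21  [terminal]
23. n14.pre = false  [g.acc > 21]
24. n14.val = "zv"  ["zv"]
25. n14.key = 19  [19]
26. n14.hot = 6  [g.acc - 15]
27. n16.lab = "kw"  [terminal]
28. n11.pre = false  [not A₁.pre]
29. n11.val = "zvkw"  [A₂.val ++ f.lab]
30. n11.key = -3  [A₁.key + A₂.hot - 29]
31. n11.hot = 28  [A₁.hot + 1]
32. n4.idx = true  [A₀.pre == true]
33. n4.depth = false  [A₁.pre == true]
34. n4.lab = "zvkwv"  [A₁.val ++ "v"]
35. n17.mk = 17  [len(B.lab) + 12]
36. n18.ok = false  [S.mk > 17]
37. n19.mk = 23  [23]
38. n20.lab = "kk"  [terminal]
39. n21.lim = 10  [terminal]
40. n22.wid = 13  [terminal]
41. n19.off = 22  [a.lim * 3 - 8]
42. n19.lab = true  [a.lim > 9]
43. n19.idx = -5  [e.wid * -1 + 8]
44. n18.idx = false  [not S.lab]
45. n18.depth = true  [S.idx > -6]
46. n18.lab = "uw"  ["uw"]
47. n17.off = 17  [S.mk]
48. n17.lab = true  [S.mk > 16]
49. n17.idx = 11  [S.mk - 6]
50. n3.pre = true  [S.lab == true]
51. n3.val = "zvkwvy"  [B.lab ++ "y"]
52. n3.key = 8  [S.off - 9]
53. n3.hot = 10  [S.idx + S.off - 18]
54. n0.off = 1  [A.hot - 9]
55. n0.lab = false  [e.wid > -5]
56. n0.idx = 0  [e.wid + A.hot - 5]

10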